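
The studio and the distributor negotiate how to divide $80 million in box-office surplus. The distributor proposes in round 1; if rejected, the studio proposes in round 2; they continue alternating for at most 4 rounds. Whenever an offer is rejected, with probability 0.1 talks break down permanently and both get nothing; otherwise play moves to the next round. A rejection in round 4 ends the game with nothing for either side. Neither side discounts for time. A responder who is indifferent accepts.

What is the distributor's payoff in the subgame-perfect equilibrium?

By backward induction:
Round 4 (the studio proposes): rejection yields 0 for the distributor; the studio offers 0 and keeps 80.
Round 3 (the distributor proposes): rejecting gives the studio an expected 0.9 × 80 = 72. The distributor offers 72 and keeps 80 − 72 = 8.
Round 2 (the studio proposes): rejecting gives the distributor an expected 0.9 × 8 = 7.2. The studio offers 7.2 and keeps 80 − 7.2 = 72.8.
Round 1 (the distributor proposes): rejecting gives the studio an expected 0.9 × 72.8 = 65.52, so the distributor offers 65.52, keeping 14.48.

14.48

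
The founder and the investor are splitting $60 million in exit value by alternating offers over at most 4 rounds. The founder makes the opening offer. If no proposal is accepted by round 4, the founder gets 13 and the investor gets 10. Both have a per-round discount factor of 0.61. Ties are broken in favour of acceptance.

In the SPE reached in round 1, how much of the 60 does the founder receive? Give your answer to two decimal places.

Round 4 (the investor proposes): the founder gets 13 if talks fail, so the investor offers 13 and keeps 47.
Round 3 (the founder proposes): the investor can get 47 next round, worth 0.61 × 47 = 28.67 now, so the founder offers 28.67, keeping 31.33.
Round 2 (the investor proposes): the founder can get 31.33 next round, worth 0.61 × 31.33 = 19.1113 now, so the investor offers 19.1113, keeping 40.8887.
Round 1 (the founder proposes): the investor can get 40.8887 next round, worth 0.61 × 40.8887 = 24.942107 now, so the founder offers 24.942107, keeping 35.057893.

35.06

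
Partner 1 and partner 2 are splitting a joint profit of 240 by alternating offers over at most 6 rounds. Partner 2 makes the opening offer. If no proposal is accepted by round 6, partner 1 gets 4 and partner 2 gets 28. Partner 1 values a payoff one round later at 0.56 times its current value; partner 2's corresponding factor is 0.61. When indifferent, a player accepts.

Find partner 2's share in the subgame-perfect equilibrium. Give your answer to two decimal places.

155.83

Round 6 (partner 1 proposes): partner 2 gets 28 if talks fail, so partner 1 offers 28 and keeps 212.
Round 5 (partner 2 proposes): partner 1 can get 212 next round, worth 0.56 × 212 = 118.72 now; partner 2 offers that and keeps 121.28.
Round 4 (partner 1 proposes): partner 2 can get 121.28 next round, worth 0.61 × 121.28 = 73.9808 now, so partner 1 offers 73.9808, keeping 166.0192.
Round 3 (partner 2 proposes): partner 1 can get 166.0192 next round, worth 0.56 × 166.0192 = 92.970752 now. Partner 2 offers 92.970752 and keeps 240 − 92.970752 = 147.029248.
Round 2 (partner 1 proposes): partner 2 can get 147.029248 next round, worth 0.61 × 147.029248 = 89.68784128 now. Partner 1 offers 89.68784128 and keeps 240 − 89.68784128 = 150.31215872.
Round 1 (partner 2 proposes): partner 1 can get 150.31215872 next round, worth 0.56 × 150.31215872 = 84.1748088832 now. Partner 2 offers 84.1748088832 and keeps 240 − 84.1748088832 = 155.8251911168.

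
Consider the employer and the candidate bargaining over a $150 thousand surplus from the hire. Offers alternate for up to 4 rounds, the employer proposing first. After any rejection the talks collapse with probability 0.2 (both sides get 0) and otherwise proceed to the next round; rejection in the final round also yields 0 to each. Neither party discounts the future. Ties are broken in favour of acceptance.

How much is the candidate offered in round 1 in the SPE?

100.8

Round 4 (the candidate proposes): rejection yields 0 for the employer; the candidate offers 0 and keeps 150.
Round 3 (the employer proposes): rejecting gives the candidate an expected 0.8 × 150 = 120; the employer offers that and keeps 30.
Round 2 (the candidate proposes): rejecting gives the employer an expected 0.8 × 30 = 24. The candidate offers 24 and keeps 150 − 24 = 126.
Round 1 (the employer proposes): rejecting gives the candidate an expected 0.8 × 126 = 100.8; the employer offers that and keeps 49.2.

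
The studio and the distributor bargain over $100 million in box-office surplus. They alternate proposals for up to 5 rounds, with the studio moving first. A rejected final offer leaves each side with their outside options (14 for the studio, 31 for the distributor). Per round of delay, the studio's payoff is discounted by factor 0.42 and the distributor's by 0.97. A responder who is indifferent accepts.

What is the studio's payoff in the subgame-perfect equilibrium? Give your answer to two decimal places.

Round 5 (the studio proposes): the distributor gets 31 if talks fail, so the studio offers 31 and keeps 69.
Round 4 (the distributor proposes): the studio can get 69 next round, worth 0.42 × 69 = 28.98 now; the distributor offers that and keeps 71.02.
Round 3 (the studio proposes): the distributor can get 71.02 next round, worth 0.97 × 71.02 = 68.8894 now. The studio offers 68.8894 and keeps 100 − 68.8894 = 31.1106.
Round 2 (the distributor proposes): the studio can get 31.1106 next round, worth 0.42 × 31.1106 = 13.066452 now. The distributor offers 13.066452 and keeps 100 − 13.066452 = 86.933548.
Round 1 (the studio proposes): the distributor can get 86.933548 next round, worth 0.97 × 86.933548 = 84.32554156 now; the studio offers that and keeps 15.67445844.

15.67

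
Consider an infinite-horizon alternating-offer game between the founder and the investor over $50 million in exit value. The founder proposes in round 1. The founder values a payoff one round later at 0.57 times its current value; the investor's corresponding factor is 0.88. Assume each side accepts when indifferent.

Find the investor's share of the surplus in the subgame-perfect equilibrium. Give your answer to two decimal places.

37.96

When the founder proposes, the investor accepts any offer worth at least 0.88 times what the investor would get by proposing next round; and vice versa.
This gives x = 50 − 0.88y and y = 50 − 0.57x, where x and y are each side's share when it proposes.
Hence (1 − 0.88·0.57)x = 50(1 − 0.88), i.e. 0.4984·x = 6.
x ≈ 12.0385; the investor's share is 50 − x ≈ 37.9615.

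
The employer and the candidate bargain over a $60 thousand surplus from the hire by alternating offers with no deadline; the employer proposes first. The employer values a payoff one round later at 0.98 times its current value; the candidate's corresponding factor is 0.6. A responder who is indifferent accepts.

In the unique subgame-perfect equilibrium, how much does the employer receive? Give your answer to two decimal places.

In a stationary SPE each proposer offers the other exactly their discounted continuation value.
If the employer keeps x when proposing and the candidate keeps y when proposing, then x = 60 − 0.6y and y = 60 − 0.98x.
Solving: x = 60(1 − 0.6) / (1 − 0.98·0.6) = 24 / 0.412 ≈ 58.2524.
The candidate gets 60 − 58.2524 ≈ 1.7476.

58.25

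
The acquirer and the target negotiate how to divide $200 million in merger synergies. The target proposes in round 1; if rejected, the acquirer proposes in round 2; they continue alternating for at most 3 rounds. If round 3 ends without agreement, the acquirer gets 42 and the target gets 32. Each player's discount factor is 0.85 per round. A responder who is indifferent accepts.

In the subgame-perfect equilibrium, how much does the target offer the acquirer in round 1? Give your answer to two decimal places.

55.85

Work backward from the last round.
Round 3 (the target proposes): the acquirer gets 42 if talks fail, so the target offers 42 and keeps 158.
Round 2 (the acquirer proposes): the target can get 158 next round, worth 0.85 × 158 = 134.3 now, so the acquirer offers 134.3, keeping 65.7.
Round 1 (the target proposes): the acquirer can get 65.7 next round, worth 0.85 × 65.7 = 55.845 now; the target offers that and keeps 144.155.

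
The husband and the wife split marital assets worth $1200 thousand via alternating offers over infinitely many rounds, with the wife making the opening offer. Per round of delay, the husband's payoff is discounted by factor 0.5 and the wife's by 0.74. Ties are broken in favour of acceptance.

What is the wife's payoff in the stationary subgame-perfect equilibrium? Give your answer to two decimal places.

When the wife proposes, the husband accepts any offer worth at least 0.5 times what the husband would get by proposing next round; and vice versa.
This gives x = 1200 − 0.5y and y = 1200 − 0.74x, where x and y are each side's share when it proposes.
Hence (1 − 0.5·0.74)x = 1200(1 − 0.5), i.e. 0.63·x = 600.
x ≈ 952.3810; the husband's share is 1200 − x ≈ 247.6190.

952.38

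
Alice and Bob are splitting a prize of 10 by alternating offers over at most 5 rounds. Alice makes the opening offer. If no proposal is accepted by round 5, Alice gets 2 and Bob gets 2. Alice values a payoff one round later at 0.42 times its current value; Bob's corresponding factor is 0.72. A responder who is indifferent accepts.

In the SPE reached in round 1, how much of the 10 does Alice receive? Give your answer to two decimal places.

4.38

Round 5 (Alice proposes): Bob gets 2 if talks fail, so Alice offers 2 and keeps 8.
Round 4 (Bob proposes): Alice can get 8 next round, worth 0.42 × 8 = 3.36 now, so Bob offers 3.36, keeping 6.64.
Round 3 (Alice proposes): Bob can get 6.64 next round, worth 0.72 × 6.64 = 4.7808 now, so Alice offers 4.7808, keeping 5.2192.
Round 2 (Bob proposes): Alice can get 5.2192 next round, worth 0.42 × 5.2192 = 2.192064 now, so Bob offers 2.192064, keeping 7.807936.
Round 1 (Alice proposes): Bob can get 7.807936 next round, worth 0.72 × 7.807936 = 5.62171392 now; Alice offers that and keeps 4.37828608.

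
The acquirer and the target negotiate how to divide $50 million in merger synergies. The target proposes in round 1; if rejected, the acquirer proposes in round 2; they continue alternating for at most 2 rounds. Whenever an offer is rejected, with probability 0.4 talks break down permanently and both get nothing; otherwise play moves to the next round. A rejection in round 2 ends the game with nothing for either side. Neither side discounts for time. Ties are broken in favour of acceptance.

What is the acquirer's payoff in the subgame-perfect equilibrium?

30

Round 2 (the acquirer proposes): rejection yields 0 for the target; the acquirer offers 0 and keeps 50.
Round 1 (the target proposes): rejecting gives the acquirer an expected 0.6 × 50 = 30; the target offers that and keeps 20.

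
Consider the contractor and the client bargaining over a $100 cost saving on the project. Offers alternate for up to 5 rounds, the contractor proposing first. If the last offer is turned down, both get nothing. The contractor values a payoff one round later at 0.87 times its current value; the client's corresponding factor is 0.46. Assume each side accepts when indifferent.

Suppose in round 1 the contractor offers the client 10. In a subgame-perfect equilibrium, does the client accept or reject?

Work out the client's continuation value if the offer is rejected.
Round 5 (the contractor proposes): rejection yields 0 for the client; the contractor offers 0 and keeps 100.
Round 4 (the client proposes): the contractor can get 100 next round, worth 0.87 × 100 = 87 now, so the client offers 87, keeping 13.
Round 3 (the contractor proposes): the client can get 13 next round, worth 0.46 × 13 = 5.98 now. The contractor offers 5.98 and keeps 100 − 5.98 = 94.02.
Round 2 (the client proposes): the contractor can get 94.02 next round, worth 0.87 × 94.02 = 81.7974 now. The client offers 81.7974 and keeps 100 − 81.7974 = 18.2026.
So by rejecting in round 1, the client gets 18.2026 next round, worth 0.46 × 18.2026 = 8.373196 now.
Offer 10 ≥ 8.373196, so the client accepts.

Accept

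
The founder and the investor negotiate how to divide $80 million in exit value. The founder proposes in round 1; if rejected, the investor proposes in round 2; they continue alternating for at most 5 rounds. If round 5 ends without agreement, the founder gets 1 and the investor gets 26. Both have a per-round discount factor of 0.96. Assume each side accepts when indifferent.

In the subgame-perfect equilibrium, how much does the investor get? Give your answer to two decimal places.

27.99

Solve by backward induction from round 5.
Round 5 (the founder proposes): the investor gets 26 if talks fail, so the founder offers 26 and keeps 54.
Round 4 (the investor proposes): the founder can get 54 next round, worth 0.96 × 54 = 51.84 now; the investor offers that and keeps 28.16.
Round 3 (the founder proposes): the investor can get 28.16 next round, worth 0.96 × 28.16 = 27.0336 now, so the founder offers 27.0336, keeping 52.9664.
Round 2 (the investor proposes): the founder can get 52.9664 next round, worth 0.96 × 52.9664 = 50.847744 now, so the investor offers 50.847744, keeping 29.152256.
Round 1 (the founder proposes): the investor can get 29.152256 next round, worth 0.96 × 29.152256 = 27.98616576 now; the founder offers that and keeps 52.01383424.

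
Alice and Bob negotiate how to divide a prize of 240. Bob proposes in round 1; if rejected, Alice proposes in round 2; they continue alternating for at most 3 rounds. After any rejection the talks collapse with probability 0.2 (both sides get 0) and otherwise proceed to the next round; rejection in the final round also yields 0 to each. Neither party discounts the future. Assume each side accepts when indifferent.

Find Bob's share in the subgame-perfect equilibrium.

Round 3 (Bob proposes): Alice will accept anything ≥ 0, so Bob offers 0 and keeps 240.
Round 2 (Alice proposes): rejecting gives Bob an expected 0.8 × 240 = 192; Alice offers that and keeps 48.
Round 1 (Bob proposes): rejecting gives Alice an expected 0.8 × 48 = 38.4. Bob offers 38.4 and keeps 240 − 38.4 = 201.6.

201.6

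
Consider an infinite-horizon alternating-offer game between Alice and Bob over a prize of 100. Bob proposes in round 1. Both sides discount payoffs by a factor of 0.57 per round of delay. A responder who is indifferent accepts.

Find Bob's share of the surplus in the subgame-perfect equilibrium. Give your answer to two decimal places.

When Bob proposes, Alice accepts any offer worth at least 0.57 times what Alice would get by proposing next round; and vice versa.
This gives x = 100 − 0.57y and y = 100 − 0.57x, where x and y are each side's share when it proposes.
Hence (1 − 0.57·0.57)x = 100(1 − 0.57), i.e. 0.6751·x = 43.
x ≈ 63.6943; Alice's share is 100 − x ≈ 36.3057.

63.69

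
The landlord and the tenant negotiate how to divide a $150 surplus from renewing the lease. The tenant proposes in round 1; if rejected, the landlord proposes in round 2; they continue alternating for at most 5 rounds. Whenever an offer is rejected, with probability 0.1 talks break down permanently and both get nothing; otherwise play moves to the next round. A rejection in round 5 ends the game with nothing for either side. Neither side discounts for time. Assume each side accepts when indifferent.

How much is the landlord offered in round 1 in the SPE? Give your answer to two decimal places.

Round 5 (the tenant proposes): rejection yields 0 for the landlord; the tenant offers 0 and keeps 150.
Round 4 (the landlord proposes): rejecting gives the tenant an expected 0.9 × 150 = 135, so the landlord offers 135, keeping 15.
Round 3 (the tenant proposes): rejecting gives the landlord an expected 0.9 × 15 = 13.5; the tenant offers that and keeps 136.5.
Round 2 (the landlord proposes): rejecting gives the tenant an expected 0.9 × 136.5 = 122.85, so the landlord offers 122.85, keeping 27.15.
Round 1 (the tenant proposes): rejecting gives the landlord an expected 0.9 × 27.15 = 24.435. The tenant offers 24.435 and keeps 150 − 24.435 = 125.565.

24.44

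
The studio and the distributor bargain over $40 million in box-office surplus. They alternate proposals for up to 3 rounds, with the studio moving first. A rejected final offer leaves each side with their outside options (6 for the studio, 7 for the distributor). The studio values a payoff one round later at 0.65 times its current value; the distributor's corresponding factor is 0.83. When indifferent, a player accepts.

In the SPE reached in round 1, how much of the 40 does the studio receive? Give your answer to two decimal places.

Solve by backward induction from round 3.
Round 3 (the studio proposes): the distributor gets 7 if talks fail, so the studio offers 7 and keeps 33.
Round 2 (the distributor proposes): the studio can get 33 next round, worth 0.65 × 33 = 21.45 now. The distributor offers 21.45 and keeps 40 − 21.45 = 18.55.
Round 1 (the studio proposes): the distributor can get 18.55 next round, worth 0.83 × 18.55 = 15.3965 now, so the studio offers 15.3965, keeping 24.6035.

24.60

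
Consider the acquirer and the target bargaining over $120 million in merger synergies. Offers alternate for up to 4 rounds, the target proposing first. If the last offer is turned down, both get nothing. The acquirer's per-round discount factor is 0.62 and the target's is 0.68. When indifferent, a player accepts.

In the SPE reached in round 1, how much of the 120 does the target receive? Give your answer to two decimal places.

Work backward from the last round.
Round 4 (the acquirer proposes): rejection yields 0 for the target; the acquirer offers 0 and keeps 120.
Round 3 (the target proposes): the acquirer can get 120 next round, worth 0.62 × 120 = 74.4 now. The target offers 74.4 and keeps 120 − 74.4 = 45.6.
Round 2 (the acquirer proposes): the target can get 45.6 next round, worth 0.68 × 45.6 = 31.008 now. The acquirer offers 31.008 and keeps 120 − 31.008 = 88.992.
Round 1 (the target proposes): the acquirer can get 88.992 next round, worth 0.62 × 88.992 = 55.17504 now. The target offers 55.17504 and keeps 120 − 55.17504 = 64.82496.

64.82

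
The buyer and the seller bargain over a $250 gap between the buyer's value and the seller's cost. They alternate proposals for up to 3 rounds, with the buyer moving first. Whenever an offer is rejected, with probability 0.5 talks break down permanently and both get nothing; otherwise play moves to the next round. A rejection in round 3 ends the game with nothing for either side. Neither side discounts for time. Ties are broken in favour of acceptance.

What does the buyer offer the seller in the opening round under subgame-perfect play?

62.5

By backward induction:
Round 3 (the buyer proposes): the seller will accept anything ≥ 0, so the buyer offers 0 and keeps 250.
Round 2 (the seller proposes): rejecting gives the buyer an expected 0.5 × 250 = 125; the seller offers that and keeps 125.
Round 1 (the buyer proposes): rejecting gives the seller an expected 0.5 × 125 = 62.5, so the buyer offers 62.5, keeping 187.5.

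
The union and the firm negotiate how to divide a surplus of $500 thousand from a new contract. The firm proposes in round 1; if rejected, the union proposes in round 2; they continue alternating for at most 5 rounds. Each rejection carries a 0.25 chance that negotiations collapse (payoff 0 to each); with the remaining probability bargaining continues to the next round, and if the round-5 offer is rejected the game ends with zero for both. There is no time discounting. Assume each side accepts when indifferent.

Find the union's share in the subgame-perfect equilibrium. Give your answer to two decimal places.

146.48

By backward induction:
Round 5 (the firm proposes): the union will accept anything ≥ 0, so the firm offers 0 and keeps 500.
Round 4 (the union proposes): rejecting gives the firm an expected 0.75 × 500 = 375, so the union offers 375, keeping 125.
Round 3 (the firm proposes): rejecting gives the union an expected 0.75 × 125 = 93.75. The firm offers 93.75 and keeps 500 − 93.75 = 406.25.
Round 2 (the union proposes): rejecting gives the firm an expected 0.75 × 406.25 = 304.6875. The union offers 304.6875 and keeps 500 − 304.6875 = 195.3125.
Round 1 (the firm proposes): rejecting gives the union an expected 0.75 × 195.3125 = 146.484375. The firm offers 146.484375 and keeps 500 − 146.484375 = 353.515625.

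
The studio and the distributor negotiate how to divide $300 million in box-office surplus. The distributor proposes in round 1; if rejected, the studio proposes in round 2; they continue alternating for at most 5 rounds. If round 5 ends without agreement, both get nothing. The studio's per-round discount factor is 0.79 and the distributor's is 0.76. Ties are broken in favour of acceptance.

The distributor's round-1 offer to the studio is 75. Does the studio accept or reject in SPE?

Reject

Work out the studio's continuation value if the offer is rejected.
Round 5 (the distributor proposes): rejection yields 0 for the studio; the distributor offers 0 and keeps 300.
Round 4 (the studio proposes): the distributor can get 300 next round, worth 0.76 × 300 = 228 now; the studio offers that and keeps 72.
Round 3 (the distributor proposes): the studio can get 72 next round, worth 0.79 × 72 = 56.88 now; the distributor offers that and keeps 243.12.
Round 2 (the studio proposes): the distributor can get 243.12 next round, worth 0.76 × 243.12 = 184.7712 now. The studio offers 184.7712 and keeps 300 − 184.7712 = 115.2288.
So by rejecting in round 1, the studio gets 115.2288 next round, worth 0.79 × 115.2288 = 91.030752 now.
Offer 75 < 91.030752, so the studio rejects.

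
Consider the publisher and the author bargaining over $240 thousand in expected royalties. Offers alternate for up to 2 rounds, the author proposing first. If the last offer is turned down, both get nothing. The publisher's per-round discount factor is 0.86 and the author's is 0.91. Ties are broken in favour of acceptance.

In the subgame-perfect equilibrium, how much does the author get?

33.6

Round 2 (the publisher proposes): rejection yields 0 for the author; the publisher offers 0 and keeps 240.
Round 1 (the author proposes): the publisher can get 240 next round, worth 0.86 × 240 = 206.4 now. The author offers 206.4 and keeps 240 − 206.4 = 33.6.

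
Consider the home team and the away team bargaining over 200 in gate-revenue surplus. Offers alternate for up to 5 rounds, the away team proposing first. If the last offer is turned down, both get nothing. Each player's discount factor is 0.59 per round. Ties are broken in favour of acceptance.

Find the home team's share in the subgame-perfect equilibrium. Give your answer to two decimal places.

65.22

Round 5 (the away team proposes): the home team will accept anything ≥ 0, so the away team offers 0 and keeps 200.
Round 4 (the home team proposes): the away team can get 200 next round, worth 0.59 × 200 = 118 now. The home team offers 118 and keeps 200 − 118 = 82.
Round 3 (the away team proposes): the home team can get 82 next round, worth 0.59 × 82 = 48.38 now; the away team offers that and keeps 151.62.
Round 2 (the home team proposes): the away team can get 151.62 next round, worth 0.59 × 151.62 = 89.4558 now. The home team offers 89.4558 and keeps 200 − 89.4558 = 110.5442.
Round 1 (the away team proposes): the home team can get 110.5442 next round, worth 0.59 × 110.5442 = 65.221078 now, so the away team offers 65.221078, keeping 134.778922.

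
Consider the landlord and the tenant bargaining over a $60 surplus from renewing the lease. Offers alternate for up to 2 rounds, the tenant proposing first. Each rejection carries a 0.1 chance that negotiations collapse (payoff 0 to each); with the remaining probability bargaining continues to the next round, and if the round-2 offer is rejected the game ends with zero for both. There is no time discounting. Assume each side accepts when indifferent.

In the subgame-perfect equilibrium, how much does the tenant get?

6

Round 2 (the landlord proposes): the tenant will accept anything ≥ 0, so the landlord offers 0 and keeps 60.
Round 1 (the tenant proposes): rejecting gives the landlord an expected 0.9 × 60 = 54. The tenant offers 54 and keeps 60 − 54 = 6.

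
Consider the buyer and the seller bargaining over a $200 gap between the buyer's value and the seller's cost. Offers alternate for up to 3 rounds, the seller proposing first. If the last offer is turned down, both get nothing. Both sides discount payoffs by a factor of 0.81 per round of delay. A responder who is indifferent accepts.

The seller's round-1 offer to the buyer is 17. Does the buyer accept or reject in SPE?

Round 3 (the seller proposes): the buyer will accept anything ≥ 0, so the seller offers 0 and keeps 200.
Round 2 (the buyer proposes): the seller can get 200 next round, worth 0.81 × 200 = 162 now. The buyer offers 162 and keeps 200 − 162 = 38.
So by rejecting in round 1, the buyer gets 38 next round, worth 0.81 × 38 = 30.78 now.
Offer 17 < 30.78, so the buyer rejects.

Reject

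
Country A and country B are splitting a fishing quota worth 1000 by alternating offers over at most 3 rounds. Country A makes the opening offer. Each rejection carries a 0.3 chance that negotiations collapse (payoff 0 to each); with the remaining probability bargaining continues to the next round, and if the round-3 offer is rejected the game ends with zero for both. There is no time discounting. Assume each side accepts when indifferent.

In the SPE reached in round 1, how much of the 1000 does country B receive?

Round 3 (country A proposes): rejection yields 0 for country B; country A offers 0 and keeps 1000.
Round 2 (country B proposes): rejecting gives country A an expected 0.7 × 1000 = 700. Country B offers 700 and keeps 1000 − 700 = 300.
Round 1 (country A proposes): rejecting gives country B an expected 0.7 × 300 = 210; country A offers that and keeps 790.

210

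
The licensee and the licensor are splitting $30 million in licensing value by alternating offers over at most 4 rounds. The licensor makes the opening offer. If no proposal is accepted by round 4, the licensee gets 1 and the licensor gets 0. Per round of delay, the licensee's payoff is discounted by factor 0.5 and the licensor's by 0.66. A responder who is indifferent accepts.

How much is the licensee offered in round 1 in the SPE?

10.05

Round 4 (the licensee proposes): rejection yields 0 for the licensor; the licensee offers 0 and keeps 30.
Round 3 (the licensor proposes): the licensee can get 30 next round, worth 0.5 × 30 = 15 now, so the licensor offers 15, keeping 15.
Round 2 (the licensee proposes): the licensor can get 15 next round, worth 0.66 × 15 = 9.9 now, so the licensee offers 9.9, keeping 20.1.
Round 1 (the licensor proposes): the licensee can get 20.1 next round, worth 0.5 × 20.1 = 10.05 now, so the licensor offers 10.05, keeping 19.95.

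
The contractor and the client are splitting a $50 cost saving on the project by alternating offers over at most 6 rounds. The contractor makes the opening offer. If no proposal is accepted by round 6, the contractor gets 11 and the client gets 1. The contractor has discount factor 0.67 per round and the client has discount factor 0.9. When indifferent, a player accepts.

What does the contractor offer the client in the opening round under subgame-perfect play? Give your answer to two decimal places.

Round 6 (the client proposes): the contractor gets 11 if talks fail, so the client offers 11 and keeps 39.
Round 5 (the contractor proposes): the client can get 39 next round, worth 0.9 × 39 = 35.1 now; the contractor offers that and keeps 14.9.
Round 4 (the client proposes): the contractor can get 14.9 next round, worth 0.67 × 14.9 = 9.983 now, so the client offers 9.983, keeping 40.017.
Round 3 (the contractor proposes): the client can get 40.017 next round, worth 0.9 × 40.017 = 36.0153 now, so the contractor offers 36.0153, keeping 13.9847.
Round 2 (the client proposes): the contractor can get 13.9847 next round, worth 0.67 × 13.9847 = 9.369749 now, so the client offers 9.369749, keeping 40.630251.
Round 1 (the contractor proposes): the client can get 40.630251 next round, worth 0.9 × 40.630251 = 36.5672259 now, so the contractor offers 36.5672259, keeping 13.4327741.

36.57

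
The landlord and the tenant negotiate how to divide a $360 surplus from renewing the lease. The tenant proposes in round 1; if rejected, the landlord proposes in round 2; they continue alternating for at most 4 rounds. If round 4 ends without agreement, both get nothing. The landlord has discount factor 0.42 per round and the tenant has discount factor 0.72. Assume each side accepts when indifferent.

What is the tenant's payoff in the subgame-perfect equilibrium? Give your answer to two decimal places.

271.94

Round 4 (the landlord proposes): the tenant will accept anything ≥ 0, so the landlord offers 0 and keeps 360.
Round 3 (the tenant proposes): the landlord can get 360 next round, worth 0.42 × 360 = 151.2 now; the tenant offers that and keeps 208.8.
Round 2 (the landlord proposes): the tenant can get 208.8 next round, worth 0.72 × 208.8 = 150.336 now, so the landlord offers 150.336, keeping 209.664.
Round 1 (the tenant proposes): the landlord can get 209.664 next round, worth 0.42 × 209.664 = 88.05888 now; the tenant offers that and keeps 271.94112.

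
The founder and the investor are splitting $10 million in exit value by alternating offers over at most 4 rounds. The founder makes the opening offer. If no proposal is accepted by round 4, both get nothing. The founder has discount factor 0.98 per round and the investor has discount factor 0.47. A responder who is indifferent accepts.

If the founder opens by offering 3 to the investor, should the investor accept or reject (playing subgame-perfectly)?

Work out the investor's continuation value if the offer is rejected.
Round 4 (the investor proposes): the founder will accept anything ≥ 0, so the investor offers 0 and keeps 10.
Round 3 (the founder proposes): the investor can get 10 next round, worth 0.47 × 10 = 4.7 now, so the founder offers 4.7, keeping 5.3.
Round 2 (the investor proposes): the founder can get 5.3 next round, worth 0.98 × 5.3 = 5.194 now. The investor offers 5.194 and keeps 10 − 5.194 = 4.806.
So by rejecting in round 1, the investor gets 4.806 next round, worth 0.47 × 4.806 = 2.25882 now.
Offer 3 ≥ 2.25882, so the investor accepts.

Accept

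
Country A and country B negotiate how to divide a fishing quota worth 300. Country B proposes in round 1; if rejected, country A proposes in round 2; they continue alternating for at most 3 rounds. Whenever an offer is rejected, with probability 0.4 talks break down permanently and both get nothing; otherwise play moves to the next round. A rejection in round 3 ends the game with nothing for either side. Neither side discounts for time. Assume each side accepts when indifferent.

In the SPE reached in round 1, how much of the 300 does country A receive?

By backward induction:
Round 3 (country B proposes): rejection yields 0 for country A; country B offers 0 and keeps 300.
Round 2 (country A proposes): rejecting gives country B an expected 0.6 × 300 = 180; country A offers that and keeps 120.
Round 1 (country B proposes): rejecting gives country A an expected 0.6 × 120 = 72. Country B offers 72 and keeps 300 − 72 = 228.

72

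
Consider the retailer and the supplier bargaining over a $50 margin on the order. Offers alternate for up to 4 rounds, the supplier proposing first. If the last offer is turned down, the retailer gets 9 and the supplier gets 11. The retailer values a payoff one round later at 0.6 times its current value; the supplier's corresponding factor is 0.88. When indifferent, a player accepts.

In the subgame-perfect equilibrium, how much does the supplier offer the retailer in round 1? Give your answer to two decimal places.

Solve by backward induction from round 4.
Round 4 (the retailer proposes): the supplier gets 11 if talks fail, so the retailer offers 11 and keeps 39.
Round 3 (the supplier proposes): the retailer can get 39 next round, worth 0.6 × 39 = 23.4 now. The supplier offers 23.4 and keeps 50 − 23.4 = 26.6.
Round 2 (the retailer proposes): the supplier can get 26.6 next round, worth 0.88 × 26.6 = 23.408 now. The retailer offers 23.408 and keeps 50 − 23.408 = 26.592.
Round 1 (the supplier proposes): the retailer can get 26.592 next round, worth 0.6 × 26.592 = 15.9552 now. The supplier offers 15.9552 and keeps 50 − 15.9552 = 34.0448.

15.96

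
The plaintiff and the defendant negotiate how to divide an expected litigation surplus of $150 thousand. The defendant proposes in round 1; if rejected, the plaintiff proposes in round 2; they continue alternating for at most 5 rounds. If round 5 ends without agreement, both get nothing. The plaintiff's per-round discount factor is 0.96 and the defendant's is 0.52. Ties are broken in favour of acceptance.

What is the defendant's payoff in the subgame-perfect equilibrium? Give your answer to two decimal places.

46.38

Round 5 (the defendant proposes): rejection yields 0 for the plaintiff; the defendant offers 0 and keeps 150.
Round 4 (the plaintiff proposes): the defendant can get 150 next round, worth 0.52 × 150 = 78 now. The plaintiff offers 78 and keeps 150 − 78 = 72.
Round 3 (the defendant proposes): the plaintiff can get 72 next round, worth 0.96 × 72 = 69.12 now. The defendant offers 69.12 and keeps 150 − 69.12 = 80.88.
Round 2 (the plaintiff proposes): the defendant can get 80.88 next round, worth 0.52 × 80.88 = 42.0576 now; the plaintiff offers that and keeps 107.9424.
Round 1 (the defendant proposes): the plaintiff can get 107.9424 next round, worth 0.96 × 107.9424 = 103.624704 now; the defendant offers that and keeps 46.375296.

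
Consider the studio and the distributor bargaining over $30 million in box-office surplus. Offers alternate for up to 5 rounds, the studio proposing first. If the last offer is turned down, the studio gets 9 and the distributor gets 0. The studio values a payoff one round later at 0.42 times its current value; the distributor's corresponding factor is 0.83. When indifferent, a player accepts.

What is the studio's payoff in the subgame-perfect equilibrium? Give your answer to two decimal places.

10.52

Round 5 (the studio proposes): rejection yields 0 for the distributor; the studio offers 0 and keeps 30.
Round 4 (the distributor proposes): the studio can get 30 next round, worth 0.42 × 30 = 12.6 now, so the distributor offers 12.6, keeping 17.4.
Round 3 (the studio proposes): the distributor can get 17.4 next round, worth 0.83 × 17.4 = 14.442 now; the studio offers that and keeps 15.558.
Round 2 (the distributor proposes): the studio can get 15.558 next round, worth 0.42 × 15.558 = 6.53436 now, so the distributor offers 6.53436, keeping 23.46564.
Round 1 (the studio proposes): the distributor can get 23.46564 next round, worth 0.83 × 23.46564 = 19.4764812 now, so the studio offers 19.4764812, keeping 10.5235188.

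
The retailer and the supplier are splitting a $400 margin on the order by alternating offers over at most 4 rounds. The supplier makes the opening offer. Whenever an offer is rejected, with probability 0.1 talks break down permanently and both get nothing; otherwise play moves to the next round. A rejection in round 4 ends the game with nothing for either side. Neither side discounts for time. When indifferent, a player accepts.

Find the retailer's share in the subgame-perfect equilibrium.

327.6

Round 4 (the retailer proposes): the supplier will accept anything ≥ 0, so the retailer offers 0 and keeps 400.
Round 3 (the supplier proposes): rejecting gives the retailer an expected 0.9 × 400 = 360, so the supplier offers 360, keeping 40.
Round 2 (the retailer proposes): rejecting gives the supplier an expected 0.9 × 40 = 36, so the retailer offers 36, keeping 364.
Round 1 (the supplier proposes): rejecting gives the retailer an expected 0.9 × 364 = 327.6, so the supplier offers 327.6, keeping 72.4.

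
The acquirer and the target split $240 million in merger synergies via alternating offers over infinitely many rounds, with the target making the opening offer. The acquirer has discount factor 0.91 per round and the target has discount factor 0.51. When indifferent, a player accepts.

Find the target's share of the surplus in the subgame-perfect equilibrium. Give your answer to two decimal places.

In a stationary SPE each proposer offers the other exactly their discounted continuation value.
If the target keeps x when proposing and the acquirer keeps y when proposing, then x = 240 − 0.91y and y = 240 − 0.51x.
Solving: x = 240(1 − 0.91) / (1 − 0.51·0.91) = 21.6 / 0.5359 ≈ 40.3060.
The acquirer gets 240 − 40.3060 ≈ 199.6940.

40.31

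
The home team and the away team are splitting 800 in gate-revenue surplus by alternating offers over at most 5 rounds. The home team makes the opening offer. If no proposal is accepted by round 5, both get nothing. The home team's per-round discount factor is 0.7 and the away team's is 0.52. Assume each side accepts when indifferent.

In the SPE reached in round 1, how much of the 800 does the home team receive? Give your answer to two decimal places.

629.77

Round 5 (the home team proposes): the away team will accept anything ≥ 0, so the home team offers 0 and keeps 800.
Round 4 (the away team proposes): the home team can get 800 next round, worth 0.7 × 800 = 560 now. The away team offers 560 and keeps 800 − 560 = 240.
Round 3 (the home team proposes): the away team can get 240 next round, worth 0.52 × 240 = 124.8 now. The home team offers 124.8 and keeps 800 − 124.8 = 675.2.
Round 2 (the away team proposes): the home team can get 675.2 next round, worth 0.7 × 675.2 = 472.64 now, so the away team offers 472.64, keeping 327.36.
Round 1 (the home team proposes): the away team can get 327.36 next round, worth 0.52 × 327.36 = 170.2272 now; the home team offers that and keeps 629.7728.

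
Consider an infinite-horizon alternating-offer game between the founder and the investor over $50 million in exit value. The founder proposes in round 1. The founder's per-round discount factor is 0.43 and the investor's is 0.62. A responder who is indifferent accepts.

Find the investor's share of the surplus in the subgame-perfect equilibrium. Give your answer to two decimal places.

24.09

When the founder proposes, the investor accepts any offer worth at least 0.62 times what the investor would get by proposing next round; and vice versa.
This gives x = 50 − 0.62y and y = 50 − 0.43x, where x and y are each side's share when it proposes.
Hence (1 − 0.62·0.43)x = 50(1 − 0.62), i.e. 0.7334·x = 19.
x ≈ 25.9067; the investor's share is 50 − x ≈ 24.0933.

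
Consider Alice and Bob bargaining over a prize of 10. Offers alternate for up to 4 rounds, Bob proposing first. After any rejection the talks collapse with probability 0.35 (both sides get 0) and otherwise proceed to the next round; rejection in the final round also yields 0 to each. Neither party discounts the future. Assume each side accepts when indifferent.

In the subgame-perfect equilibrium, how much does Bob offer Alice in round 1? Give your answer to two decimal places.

5.02

Round 4 (Alice proposes): Bob will accept anything ≥ 0, so Alice offers 0 and keeps 10.
Round 3 (Bob proposes): rejecting gives Alice an expected 0.65 × 10 = 6.5, so Bob offers 6.5, keeping 3.5.
Round 2 (Alice proposes): rejecting gives Bob an expected 0.65 × 3.5 = 2.275. Alice offers 2.275 and keeps 10 − 2.275 = 7.725.
Round 1 (Bob proposes): rejecting gives Alice an expected 0.65 × 7.725 = 5.02125, so Bob offers 5.02125, keeping 4.97875.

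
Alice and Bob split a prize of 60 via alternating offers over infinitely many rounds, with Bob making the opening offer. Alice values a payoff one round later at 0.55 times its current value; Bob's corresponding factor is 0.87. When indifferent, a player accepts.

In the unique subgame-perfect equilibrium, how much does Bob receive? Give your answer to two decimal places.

Let x be Bob's share when Bob proposes and y be Alice's share when Alice proposes.
Alice accepts iff offered ≥ 0.55·y, so x = 60 − 0.55y. Symmetrically y = 60 − 0.87x.
Substituting: x = 60 − 0.55(60 − 0.87x), giving x(1 − 0.87·0.55) = 60(1 − 0.55).
So x = 60 × 0.45 / 0.5215 ≈ 51.7737, and Alice receives 60 − x ≈ 8.2263.

51.77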